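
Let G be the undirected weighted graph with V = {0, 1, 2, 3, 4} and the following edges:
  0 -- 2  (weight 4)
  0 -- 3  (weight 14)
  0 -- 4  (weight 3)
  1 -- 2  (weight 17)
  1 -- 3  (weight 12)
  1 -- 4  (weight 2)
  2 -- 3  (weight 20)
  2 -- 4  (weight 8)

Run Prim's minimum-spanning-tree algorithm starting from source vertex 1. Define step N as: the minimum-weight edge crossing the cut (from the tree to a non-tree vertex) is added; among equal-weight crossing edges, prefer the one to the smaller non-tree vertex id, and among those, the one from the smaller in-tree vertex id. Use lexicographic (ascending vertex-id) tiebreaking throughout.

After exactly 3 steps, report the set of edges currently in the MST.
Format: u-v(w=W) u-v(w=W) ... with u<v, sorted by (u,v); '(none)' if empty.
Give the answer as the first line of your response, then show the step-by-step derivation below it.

0-2(w=4) 0-4(w=3) 1-4(w=2)

step 1: add edge 1-4 (w=2); MST = {1-4(w=2)}
step 2: add edge 0-4 (w=3); MST = {0-4(w=3) 1-4(w=2)}
step 3: add edge 0-2 (w=4); MST = {0-2(w=4) 0-4(w=3) 1-4(w=2)}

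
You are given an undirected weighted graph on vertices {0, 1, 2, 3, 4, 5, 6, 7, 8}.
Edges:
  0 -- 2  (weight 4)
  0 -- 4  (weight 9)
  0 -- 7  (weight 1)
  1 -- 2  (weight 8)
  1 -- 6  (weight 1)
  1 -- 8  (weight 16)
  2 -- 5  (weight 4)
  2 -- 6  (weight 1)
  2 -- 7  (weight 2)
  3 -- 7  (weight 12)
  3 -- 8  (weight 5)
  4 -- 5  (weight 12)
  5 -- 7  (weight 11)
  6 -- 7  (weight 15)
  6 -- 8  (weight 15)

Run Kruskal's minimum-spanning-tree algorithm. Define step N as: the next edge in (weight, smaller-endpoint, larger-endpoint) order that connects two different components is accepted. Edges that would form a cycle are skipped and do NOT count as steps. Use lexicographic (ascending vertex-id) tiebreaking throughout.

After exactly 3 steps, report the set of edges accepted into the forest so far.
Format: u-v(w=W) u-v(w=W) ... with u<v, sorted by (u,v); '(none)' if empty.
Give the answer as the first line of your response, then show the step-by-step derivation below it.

0-7(w=1) 1-6(w=1) 2-6(w=1)

step 1: add edge 0-7 (w=1); MST = {0-7(w=1)}
step 2: add edge 1-6 (w=1); MST = {0-7(w=1) 1-6(w=1)}
step 3: add edge 2-6 (w=1); MST = {0-7(w=1) 1-6(w=1) 2-6(w=1)}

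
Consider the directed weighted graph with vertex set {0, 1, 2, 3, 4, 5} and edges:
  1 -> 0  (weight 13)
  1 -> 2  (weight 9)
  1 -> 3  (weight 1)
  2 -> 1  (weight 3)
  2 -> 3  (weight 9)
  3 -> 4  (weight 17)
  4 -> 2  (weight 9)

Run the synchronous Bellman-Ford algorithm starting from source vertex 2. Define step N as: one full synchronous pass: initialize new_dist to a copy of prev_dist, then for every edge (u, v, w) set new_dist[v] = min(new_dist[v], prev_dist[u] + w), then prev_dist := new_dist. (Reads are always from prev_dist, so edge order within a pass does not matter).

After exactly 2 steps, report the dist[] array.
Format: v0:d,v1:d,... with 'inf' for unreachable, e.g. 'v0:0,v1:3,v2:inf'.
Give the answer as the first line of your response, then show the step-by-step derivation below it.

v0:16,v1:3,v2:0,v3:4,v4:26,v5:inf

step 1: dist = v0:inf,v1:3,v2:0,v3:9,v4:inf,v5:inf
step 2: dist = v0:16,v1:3,v2:0,v3:4,v4:26,v5:inf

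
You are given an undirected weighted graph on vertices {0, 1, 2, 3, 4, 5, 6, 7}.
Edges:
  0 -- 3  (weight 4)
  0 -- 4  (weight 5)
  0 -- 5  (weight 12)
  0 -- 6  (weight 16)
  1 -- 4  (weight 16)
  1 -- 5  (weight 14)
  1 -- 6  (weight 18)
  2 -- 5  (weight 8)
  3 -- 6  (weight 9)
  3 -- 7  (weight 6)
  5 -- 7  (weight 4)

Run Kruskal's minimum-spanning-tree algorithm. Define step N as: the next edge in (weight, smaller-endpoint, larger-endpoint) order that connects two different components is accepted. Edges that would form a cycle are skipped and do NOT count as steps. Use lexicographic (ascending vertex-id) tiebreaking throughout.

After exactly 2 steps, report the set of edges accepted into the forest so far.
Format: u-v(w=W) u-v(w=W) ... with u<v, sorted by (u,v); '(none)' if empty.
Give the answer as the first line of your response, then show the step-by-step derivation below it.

0-3(w=4) 5-7(w=4)

step 1: add edge 0-3 (w=4); MST = {0-3(w=4)}
step 2: add edge 5-7 (w=4); MST = {0-3(w=4) 5-7(w=4)}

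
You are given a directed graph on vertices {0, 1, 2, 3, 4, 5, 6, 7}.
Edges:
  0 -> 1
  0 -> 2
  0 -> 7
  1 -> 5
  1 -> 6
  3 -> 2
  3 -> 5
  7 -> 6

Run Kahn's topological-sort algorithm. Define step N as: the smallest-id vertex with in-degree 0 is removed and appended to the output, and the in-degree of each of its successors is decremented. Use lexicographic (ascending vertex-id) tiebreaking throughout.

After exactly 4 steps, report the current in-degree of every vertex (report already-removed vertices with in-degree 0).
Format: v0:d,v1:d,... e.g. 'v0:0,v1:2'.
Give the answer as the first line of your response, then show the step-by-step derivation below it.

v0:0,v1:0,v2:0,v3:0,v4:0,v5:0,v6:1,v7:0

step 1: output 0; order=[0]; indeg=(0,0,1,0,0,2,2,0)
step 2: output 1; order=[0,1]; indeg=(0,0,1,0,0,1,1,0)
step 3: output 3; order=[0,1,3]; indeg=(0,0,0,0,0,0,1,0)
step 4: output 2; order=[0,1,3,2]; indeg=(0,0,0,0,0,0,1,0)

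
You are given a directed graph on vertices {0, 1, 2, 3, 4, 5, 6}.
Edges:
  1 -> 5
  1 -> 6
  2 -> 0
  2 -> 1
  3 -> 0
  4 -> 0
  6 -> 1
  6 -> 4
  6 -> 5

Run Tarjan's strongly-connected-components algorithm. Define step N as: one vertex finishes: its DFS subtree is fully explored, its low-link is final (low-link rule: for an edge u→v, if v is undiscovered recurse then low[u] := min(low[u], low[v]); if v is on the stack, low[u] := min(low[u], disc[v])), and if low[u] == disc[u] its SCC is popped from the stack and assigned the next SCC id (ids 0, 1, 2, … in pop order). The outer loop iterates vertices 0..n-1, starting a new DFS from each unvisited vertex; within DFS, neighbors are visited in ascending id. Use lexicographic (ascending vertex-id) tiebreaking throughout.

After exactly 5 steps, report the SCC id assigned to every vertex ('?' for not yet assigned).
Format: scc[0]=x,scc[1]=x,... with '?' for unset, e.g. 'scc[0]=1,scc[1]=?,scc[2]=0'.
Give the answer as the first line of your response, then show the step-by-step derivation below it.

scc[0]=0,scc[1]=3,scc[2]=?,scc[3]=?,scc[4]=2,scc[5]=1,scc[6]=3

step 1: low=(low[0]=0,low[1]=?,low[2]=?,low[3]=?,low[4]=?,low[5]=?,low[6]=?); scc=(scc[0]=0,scc[1]=?,scc[2]=?,scc[3]=?,scc[4]=?,scc[5]=?,scc[6]=?)
step 2: low=(low[0]=0,low[1]=1,low[2]=?,low[3]=?,low[4]=?,low[5]=2,low[6]=?); scc=(scc[0]=0,scc[1]=?,scc[2]=?,scc[3]=?,scc[4]=?,scc[5]=1,scc[6]=?)
step 3: low=(low[0]=0,low[1]=1,low[2]=?,low[3]=?,low[4]=4,low[5]=2,low[6]=1); scc=(scc[0]=0,scc[1]=?,scc[2]=?,scc[3]=?,scc[4]=2,scc[5]=1,scc[6]=?)
step 4: low=(low[0]=0,low[1]=1,low[2]=?,low[3]=?,low[4]=4,low[5]=2,low[6]=1); scc=(scc[0]=0,scc[1]=?,scc[2]=?,scc[3]=?,scc[4]=2,scc[5]=1,scc[6]=?)
step 5: low=(low[0]=0,low[1]=1,low[2]=?,low[3]=?,low[4]=4,low[5]=2,low[6]=1); scc=(scc[0]=0,scc[1]=3,scc[2]=?,scc[3]=?,scc[4]=2,scc[5]=1,scc[6]=3)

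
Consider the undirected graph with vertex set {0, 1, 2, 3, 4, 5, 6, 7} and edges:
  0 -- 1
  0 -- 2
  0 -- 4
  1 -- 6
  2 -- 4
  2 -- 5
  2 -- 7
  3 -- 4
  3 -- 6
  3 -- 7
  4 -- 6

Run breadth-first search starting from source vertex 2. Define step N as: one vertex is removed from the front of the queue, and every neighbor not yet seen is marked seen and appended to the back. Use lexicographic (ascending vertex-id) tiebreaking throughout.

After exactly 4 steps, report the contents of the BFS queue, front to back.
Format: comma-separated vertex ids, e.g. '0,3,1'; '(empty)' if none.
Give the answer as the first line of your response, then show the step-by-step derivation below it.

7,1,3,6

step 1: dequeue 2; queue=[0,4,5,7]; order=2
step 2: dequeue 0; queue=[4,5,7,1]; order=2,0
step 3: dequeue 4; queue=[5,7,1,3,6]; order=2,0,4
step 4: dequeue 5; queue=[7,1,3,6]; order=2,0,4,5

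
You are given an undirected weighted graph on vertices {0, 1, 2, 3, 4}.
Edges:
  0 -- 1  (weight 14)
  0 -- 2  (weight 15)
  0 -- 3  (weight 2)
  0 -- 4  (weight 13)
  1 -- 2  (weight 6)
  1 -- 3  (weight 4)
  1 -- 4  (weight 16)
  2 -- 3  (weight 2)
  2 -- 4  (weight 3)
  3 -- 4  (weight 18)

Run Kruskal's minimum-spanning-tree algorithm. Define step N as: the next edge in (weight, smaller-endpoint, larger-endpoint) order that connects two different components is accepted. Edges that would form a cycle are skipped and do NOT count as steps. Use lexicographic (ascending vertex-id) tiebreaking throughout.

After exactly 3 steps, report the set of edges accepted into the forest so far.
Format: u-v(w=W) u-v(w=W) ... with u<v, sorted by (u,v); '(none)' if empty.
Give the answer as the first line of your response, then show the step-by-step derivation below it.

0-3(w=2) 2-3(w=2) 2-4(w=3)

step 1: add edge 0-3 (w=2); MST = {0-3(w=2)}
step 2: add edge 2-3 (w=2); MST = {0-3(w=2) 2-3(w=2)}
step 3: add edge 2-4 (w=3); MST = {0-3(w=2) 2-3(w=2) 2-4(w=3)}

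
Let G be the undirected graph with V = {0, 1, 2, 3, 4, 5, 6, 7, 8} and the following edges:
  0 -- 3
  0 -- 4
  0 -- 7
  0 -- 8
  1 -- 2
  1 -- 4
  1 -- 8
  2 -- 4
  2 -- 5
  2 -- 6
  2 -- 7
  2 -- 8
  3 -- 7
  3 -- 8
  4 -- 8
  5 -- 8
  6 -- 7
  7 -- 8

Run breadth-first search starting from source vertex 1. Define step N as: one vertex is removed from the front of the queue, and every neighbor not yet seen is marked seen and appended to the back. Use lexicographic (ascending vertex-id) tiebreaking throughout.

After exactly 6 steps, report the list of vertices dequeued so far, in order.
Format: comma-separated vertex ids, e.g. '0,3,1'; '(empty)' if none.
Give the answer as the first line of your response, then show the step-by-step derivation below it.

1,2,4,8,5,6

step 1: dequeue 1; queue=[2,4,8]; order=1
step 2: dequeue 2; queue=[4,8,5,6,7]; order=1,2
step 3: dequeue 4; queue=[8,5,6,7,0]; order=1,2,4
step 4: dequeue 8; queue=[5,6,7,0,3]; order=1,2,4,8
step 5: dequeue 5; queue=[6,7,0,3]; order=1,2,4,8,5
step 6: dequeue 6; queue=[7,0,3]; order=1,2,4,8,5,6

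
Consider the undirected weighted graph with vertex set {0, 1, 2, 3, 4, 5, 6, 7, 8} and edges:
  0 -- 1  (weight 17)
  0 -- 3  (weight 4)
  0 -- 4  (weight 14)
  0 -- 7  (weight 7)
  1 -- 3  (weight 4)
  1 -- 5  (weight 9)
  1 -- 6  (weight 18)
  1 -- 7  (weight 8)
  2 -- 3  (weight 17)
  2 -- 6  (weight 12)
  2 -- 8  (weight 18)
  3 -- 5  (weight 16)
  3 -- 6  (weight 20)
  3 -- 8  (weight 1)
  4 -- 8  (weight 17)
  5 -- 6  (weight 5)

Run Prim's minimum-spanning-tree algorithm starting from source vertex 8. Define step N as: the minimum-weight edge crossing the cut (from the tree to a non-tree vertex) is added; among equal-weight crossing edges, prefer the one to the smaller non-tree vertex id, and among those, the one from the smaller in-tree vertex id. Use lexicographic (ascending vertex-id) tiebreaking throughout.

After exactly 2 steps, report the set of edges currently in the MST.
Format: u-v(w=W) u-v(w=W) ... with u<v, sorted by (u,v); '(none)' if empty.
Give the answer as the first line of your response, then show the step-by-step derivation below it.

0-3(w=4) 3-8(w=1)

step 1: add edge 3-8 (w=1); MST = {3-8(w=1)}
step 2: add edge 0-3 (w=4); MST = {0-3(w=4) 3-8(w=1)}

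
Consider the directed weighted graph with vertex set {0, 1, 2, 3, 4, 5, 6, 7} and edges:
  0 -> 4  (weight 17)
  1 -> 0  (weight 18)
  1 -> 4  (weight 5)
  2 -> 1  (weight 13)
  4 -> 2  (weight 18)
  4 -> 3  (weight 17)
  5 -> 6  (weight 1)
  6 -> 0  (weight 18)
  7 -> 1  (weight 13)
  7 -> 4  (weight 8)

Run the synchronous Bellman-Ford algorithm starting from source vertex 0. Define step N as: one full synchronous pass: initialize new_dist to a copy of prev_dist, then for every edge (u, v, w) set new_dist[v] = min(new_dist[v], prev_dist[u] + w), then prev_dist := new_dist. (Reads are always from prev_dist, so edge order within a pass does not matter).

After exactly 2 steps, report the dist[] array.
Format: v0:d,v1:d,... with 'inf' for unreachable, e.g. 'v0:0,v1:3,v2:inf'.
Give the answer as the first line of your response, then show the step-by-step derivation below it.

v0:0,v1:inf,v2:35,v3:34,v4:17,v5:inf,v6:inf,v7:inf

step 1: dist = v0:0,v1:inf,v2:inf,v3:inf,v4:17,v5:inf,v6:inf,v7:inf
step 2: dist = v0:0,v1:inf,v2:35,v3:34,v4:17,v5:inf,v6:inf,v7:inf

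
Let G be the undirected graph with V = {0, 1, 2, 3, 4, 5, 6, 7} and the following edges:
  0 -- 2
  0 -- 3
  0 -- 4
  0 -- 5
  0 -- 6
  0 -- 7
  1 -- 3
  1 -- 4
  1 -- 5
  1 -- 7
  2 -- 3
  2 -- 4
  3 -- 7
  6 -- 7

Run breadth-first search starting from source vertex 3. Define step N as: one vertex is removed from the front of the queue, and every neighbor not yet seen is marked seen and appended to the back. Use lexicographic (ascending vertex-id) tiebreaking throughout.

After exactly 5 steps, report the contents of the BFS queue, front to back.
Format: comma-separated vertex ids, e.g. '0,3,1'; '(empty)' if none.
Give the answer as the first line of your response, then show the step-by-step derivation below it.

4,5,6

step 1: dequeue 3; queue=[0,1,2,7]; order=3
step 2: dequeue 0; queue=[1,2,7,4,5,6]; order=3,0
step 3: dequeue 1; queue=[2,7,4,5,6]; order=3,0,1
step 4: dequeue 2; queue=[7,4,5,6]; order=3,0,1,2
step 5: dequeue 7; queue=[4,5,6]; order=3,0,1,2,7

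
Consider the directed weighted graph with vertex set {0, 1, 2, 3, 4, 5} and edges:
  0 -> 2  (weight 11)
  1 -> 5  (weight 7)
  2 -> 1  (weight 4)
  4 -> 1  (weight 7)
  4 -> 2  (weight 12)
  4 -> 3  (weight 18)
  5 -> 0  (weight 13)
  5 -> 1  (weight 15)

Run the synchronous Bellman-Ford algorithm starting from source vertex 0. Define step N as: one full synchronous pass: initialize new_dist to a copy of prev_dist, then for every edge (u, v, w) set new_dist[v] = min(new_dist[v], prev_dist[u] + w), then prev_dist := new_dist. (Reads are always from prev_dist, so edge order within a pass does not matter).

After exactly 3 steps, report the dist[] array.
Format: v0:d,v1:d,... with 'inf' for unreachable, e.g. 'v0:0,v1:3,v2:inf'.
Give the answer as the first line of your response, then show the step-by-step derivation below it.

v0:0,v1:15,v2:11,v3:inf,v4:inf,v5:22

step 1: dist = v0:0,v1:inf,v2:11,v3:inf,v4:inf,v5:inf
step 2: dist = v0:0,v1:15,v2:11,v3:inf,v4:inf,v5:inf
step 3: dist = v0:0,v1:15,v2:11,v3:inf,v4:inf,v5:22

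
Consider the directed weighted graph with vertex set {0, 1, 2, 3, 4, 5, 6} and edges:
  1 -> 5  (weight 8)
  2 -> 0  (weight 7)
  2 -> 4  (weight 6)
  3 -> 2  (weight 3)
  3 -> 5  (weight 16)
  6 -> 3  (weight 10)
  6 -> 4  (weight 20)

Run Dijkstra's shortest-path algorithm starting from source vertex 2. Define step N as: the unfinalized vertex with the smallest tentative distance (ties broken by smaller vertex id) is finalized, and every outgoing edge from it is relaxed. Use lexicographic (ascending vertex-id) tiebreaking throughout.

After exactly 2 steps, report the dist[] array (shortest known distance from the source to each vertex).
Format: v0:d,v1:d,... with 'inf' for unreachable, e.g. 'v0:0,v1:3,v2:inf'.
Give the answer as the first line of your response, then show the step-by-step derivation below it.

v0:7,v1:inf,v2:0,v3:inf,v4:6,v5:inf,v6:inf

step 1: dist = v0:7,v1:inf,v2:0,v3:inf,v4:6,v5:inf,v6:inf
step 2: dist = v0:7,v1:inf,v2:0,v3:inf,v4:6,v5:inf,v6:inf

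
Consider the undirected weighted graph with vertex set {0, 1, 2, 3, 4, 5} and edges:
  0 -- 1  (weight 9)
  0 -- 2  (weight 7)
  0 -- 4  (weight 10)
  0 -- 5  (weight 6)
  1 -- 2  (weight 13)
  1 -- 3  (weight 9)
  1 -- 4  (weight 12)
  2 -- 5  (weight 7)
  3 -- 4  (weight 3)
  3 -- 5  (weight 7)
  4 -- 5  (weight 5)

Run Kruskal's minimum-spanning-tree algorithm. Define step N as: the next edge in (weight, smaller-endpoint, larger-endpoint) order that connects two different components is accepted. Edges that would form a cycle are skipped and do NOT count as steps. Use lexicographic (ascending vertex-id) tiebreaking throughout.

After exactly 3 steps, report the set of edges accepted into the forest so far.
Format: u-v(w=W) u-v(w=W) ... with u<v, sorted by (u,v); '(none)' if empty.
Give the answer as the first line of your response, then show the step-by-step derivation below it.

0-5(w=6) 3-4(w=3) 4-5(w=5)

step 1: add edge 3-4 (w=3); MST = {3-4(w=3)}
step 2: add edge 4-5 (w=5); MST = {3-4(w=3) 4-5(w=5)}
step 3: add edge 0-5 (w=6); MST = {0-5(w=6) 3-4(w=3) 4-5(w=5)}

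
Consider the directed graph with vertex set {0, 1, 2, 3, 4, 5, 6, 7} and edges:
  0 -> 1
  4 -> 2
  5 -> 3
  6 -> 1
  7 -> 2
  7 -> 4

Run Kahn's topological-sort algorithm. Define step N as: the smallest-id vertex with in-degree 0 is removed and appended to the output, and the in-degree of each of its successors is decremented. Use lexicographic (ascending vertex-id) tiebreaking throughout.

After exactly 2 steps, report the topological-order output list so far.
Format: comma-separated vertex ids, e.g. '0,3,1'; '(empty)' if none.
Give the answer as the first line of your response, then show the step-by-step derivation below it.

0,5

step 1: output 0; order=[0]; indeg=(0,1,2,1,1,0,0,0)
step 2: output 5; order=[0,5]; indeg=(0,1,2,0,1,0,0,0)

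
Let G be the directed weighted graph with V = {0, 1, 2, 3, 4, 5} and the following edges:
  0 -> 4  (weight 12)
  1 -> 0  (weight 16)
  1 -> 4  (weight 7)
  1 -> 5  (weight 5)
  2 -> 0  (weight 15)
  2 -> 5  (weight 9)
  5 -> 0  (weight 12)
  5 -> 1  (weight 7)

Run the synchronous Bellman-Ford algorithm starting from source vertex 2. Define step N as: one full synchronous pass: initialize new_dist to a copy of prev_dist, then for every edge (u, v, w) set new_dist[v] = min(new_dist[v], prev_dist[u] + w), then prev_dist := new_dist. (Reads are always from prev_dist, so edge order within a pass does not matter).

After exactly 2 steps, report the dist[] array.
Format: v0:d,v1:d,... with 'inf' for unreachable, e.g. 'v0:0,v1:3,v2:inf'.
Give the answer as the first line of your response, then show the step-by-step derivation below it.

v0:15,v1:16,v2:0,v3:inf,v4:27,v5:9

step 1: dist = v0:15,v1:inf,v2:0,v3:inf,v4:inf,v5:9
step 2: dist = v0:15,v1:16,v2:0,v3:inf,v4:27,v5:9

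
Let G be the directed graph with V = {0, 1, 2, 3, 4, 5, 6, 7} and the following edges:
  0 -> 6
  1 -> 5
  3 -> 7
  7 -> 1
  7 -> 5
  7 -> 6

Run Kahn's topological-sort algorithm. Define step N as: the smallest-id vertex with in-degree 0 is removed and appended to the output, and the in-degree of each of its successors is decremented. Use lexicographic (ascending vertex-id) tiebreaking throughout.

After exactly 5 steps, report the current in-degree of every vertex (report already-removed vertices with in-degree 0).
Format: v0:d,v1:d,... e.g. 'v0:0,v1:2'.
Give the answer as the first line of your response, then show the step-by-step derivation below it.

v0:0,v1:0,v2:0,v3:0,v4:0,v5:1,v6:0,v7:0

step 1: output 0; order=[0]; indeg=(0,1,0,0,0,2,1,1)
step 2: output 2; order=[0,2]; indeg=(0,1,0,0,0,2,1,1)
step 3: output 3; order=[0,2,3]; indeg=(0,1,0,0,0,2,1,0)
step 4: output 4; order=[0,2,3,4]; indeg=(0,1,0,0,0,2,1,0)
step 5: output 7; order=[0,2,3,4,7]; indeg=(0,0,0,0,0,1,0,0)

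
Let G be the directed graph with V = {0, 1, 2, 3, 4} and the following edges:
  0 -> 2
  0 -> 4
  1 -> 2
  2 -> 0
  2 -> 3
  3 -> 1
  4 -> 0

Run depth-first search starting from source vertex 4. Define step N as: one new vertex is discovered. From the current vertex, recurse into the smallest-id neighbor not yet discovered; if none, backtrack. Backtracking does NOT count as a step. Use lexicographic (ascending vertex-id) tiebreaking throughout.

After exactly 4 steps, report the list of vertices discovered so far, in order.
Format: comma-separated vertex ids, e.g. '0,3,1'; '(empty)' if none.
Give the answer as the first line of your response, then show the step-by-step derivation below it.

4,0,2,3

step 1: discover 4; path=4; order=4
step 2: discover 0; path=4>0; order=4,0
step 3: discover 2; path=4>0>2; order=4,0,2
step 4: discover 3; path=4>0>2>3; order=4,0,2,3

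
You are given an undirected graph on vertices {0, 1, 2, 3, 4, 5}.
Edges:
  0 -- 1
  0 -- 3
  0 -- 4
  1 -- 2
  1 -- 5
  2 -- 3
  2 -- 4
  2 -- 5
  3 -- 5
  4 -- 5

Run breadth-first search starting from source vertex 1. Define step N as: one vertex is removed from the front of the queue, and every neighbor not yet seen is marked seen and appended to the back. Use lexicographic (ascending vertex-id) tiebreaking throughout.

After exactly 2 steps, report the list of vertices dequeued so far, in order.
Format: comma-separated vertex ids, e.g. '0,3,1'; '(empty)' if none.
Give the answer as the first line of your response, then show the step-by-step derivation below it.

1,0

step 1: dequeue 1; queue=[0,2,5]; order=1
step 2: dequeue 0; queue=[2,5,3,4]; order=1,0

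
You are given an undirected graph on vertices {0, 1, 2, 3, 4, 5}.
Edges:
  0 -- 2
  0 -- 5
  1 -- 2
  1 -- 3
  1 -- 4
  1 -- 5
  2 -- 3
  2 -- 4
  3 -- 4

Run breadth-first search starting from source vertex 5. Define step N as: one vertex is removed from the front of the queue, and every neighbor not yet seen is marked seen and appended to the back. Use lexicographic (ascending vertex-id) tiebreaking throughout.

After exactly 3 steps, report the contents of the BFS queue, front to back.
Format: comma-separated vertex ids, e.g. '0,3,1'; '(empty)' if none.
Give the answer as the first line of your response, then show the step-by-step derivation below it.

2,3,4

step 1: dequeue 5; queue=[0,1]; order=5
step 2: dequeue 0; queue=[1,2]; order=5,0
step 3: dequeue 1; queue=[2,3,4]; order=5,0,1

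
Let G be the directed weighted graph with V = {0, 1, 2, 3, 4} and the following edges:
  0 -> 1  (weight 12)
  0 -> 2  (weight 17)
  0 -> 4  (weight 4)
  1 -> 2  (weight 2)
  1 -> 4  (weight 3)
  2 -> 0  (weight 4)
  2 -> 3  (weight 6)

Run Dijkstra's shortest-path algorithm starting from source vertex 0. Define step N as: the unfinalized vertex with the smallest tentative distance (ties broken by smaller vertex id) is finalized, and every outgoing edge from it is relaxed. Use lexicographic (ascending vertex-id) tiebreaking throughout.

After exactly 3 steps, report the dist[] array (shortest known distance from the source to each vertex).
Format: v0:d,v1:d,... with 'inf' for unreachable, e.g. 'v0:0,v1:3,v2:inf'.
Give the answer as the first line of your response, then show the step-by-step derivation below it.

v0:0,v1:12,v2:14,v3:inf,v4:4

step 1: dist = v0:0,v1:12,v2:17,v3:inf,v4:4
step 2: dist = v0:0,v1:12,v2:17,v3:inf,v4:4
step 3: dist = v0:0,v1:12,v2:14,v3:inf,v4:4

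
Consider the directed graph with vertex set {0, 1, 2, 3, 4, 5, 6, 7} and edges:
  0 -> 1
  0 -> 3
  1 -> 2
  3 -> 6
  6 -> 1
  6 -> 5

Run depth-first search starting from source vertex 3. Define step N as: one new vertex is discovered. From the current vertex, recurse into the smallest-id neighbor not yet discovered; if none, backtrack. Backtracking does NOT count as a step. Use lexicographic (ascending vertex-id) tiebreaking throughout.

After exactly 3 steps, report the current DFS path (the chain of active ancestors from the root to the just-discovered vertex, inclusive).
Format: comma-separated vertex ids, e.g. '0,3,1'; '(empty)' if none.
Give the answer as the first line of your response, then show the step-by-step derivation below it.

3,6,1

step 1: discover 3; path=3; order=3
step 2: discover 6; path=3>6; order=3,6
step 3: discover 1; path=3>6>1; order=3,6,1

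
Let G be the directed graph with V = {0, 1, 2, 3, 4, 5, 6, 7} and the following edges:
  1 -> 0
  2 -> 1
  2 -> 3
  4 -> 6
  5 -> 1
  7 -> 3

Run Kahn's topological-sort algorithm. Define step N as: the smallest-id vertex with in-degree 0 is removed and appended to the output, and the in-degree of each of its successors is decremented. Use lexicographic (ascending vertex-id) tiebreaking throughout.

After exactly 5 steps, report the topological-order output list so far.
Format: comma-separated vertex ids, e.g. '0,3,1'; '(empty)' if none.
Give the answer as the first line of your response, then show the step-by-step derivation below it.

2,4,5,1,0

step 1: output 2; order=[2]; indeg=(1,1,0,1,0,0,1,0)
step 2: output 4; order=[2,4]; indeg=(1,1,0,1,0,0,0,0)
step 3: output 5; order=[2,4,5]; indeg=(1,0,0,1,0,0,0,0)
step 4: output 1; order=[2,4,5,1]; indeg=(0,0,0,1,0,0,0,0)
step 5: output 0; order=[2,4,5,1,0]; indeg=(0,0,0,1,0,0,0,0)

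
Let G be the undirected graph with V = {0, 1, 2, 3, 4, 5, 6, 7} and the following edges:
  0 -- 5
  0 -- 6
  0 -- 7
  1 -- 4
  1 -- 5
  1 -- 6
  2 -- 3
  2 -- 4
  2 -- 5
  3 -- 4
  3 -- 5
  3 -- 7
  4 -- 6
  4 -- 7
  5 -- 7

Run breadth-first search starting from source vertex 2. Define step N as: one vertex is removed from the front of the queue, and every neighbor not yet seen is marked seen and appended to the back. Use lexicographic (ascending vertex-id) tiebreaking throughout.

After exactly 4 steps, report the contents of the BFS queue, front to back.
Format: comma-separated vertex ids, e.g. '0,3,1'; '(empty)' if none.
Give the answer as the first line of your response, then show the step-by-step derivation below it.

7,1,6,0

step 1: dequeue 2; queue=[3,4,5]; order=2
step 2: dequeue 3; queue=[4,5,7]; order=2,3
step 3: dequeue 4; queue=[5,7,1,6]; order=2,3,4
step 4: dequeue 5; queue=[7,1,6,0]; order=2,3,4,5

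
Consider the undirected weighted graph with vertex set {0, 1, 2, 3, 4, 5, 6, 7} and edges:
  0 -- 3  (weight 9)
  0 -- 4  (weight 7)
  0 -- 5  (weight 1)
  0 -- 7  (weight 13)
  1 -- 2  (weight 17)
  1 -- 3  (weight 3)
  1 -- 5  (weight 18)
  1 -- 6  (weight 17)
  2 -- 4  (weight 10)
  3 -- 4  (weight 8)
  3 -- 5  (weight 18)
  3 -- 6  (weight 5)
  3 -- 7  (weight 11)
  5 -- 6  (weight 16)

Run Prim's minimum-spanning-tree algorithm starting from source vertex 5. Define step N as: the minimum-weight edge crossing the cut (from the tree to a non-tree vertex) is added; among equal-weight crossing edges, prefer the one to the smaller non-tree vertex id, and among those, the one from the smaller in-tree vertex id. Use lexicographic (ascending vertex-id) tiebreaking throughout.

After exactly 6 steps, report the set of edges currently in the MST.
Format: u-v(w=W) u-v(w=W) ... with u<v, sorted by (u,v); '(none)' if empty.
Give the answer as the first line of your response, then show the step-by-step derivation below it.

0-4(w=7) 0-5(w=1) 1-3(w=3) 2-4(w=10) 3-4(w=8) 3-6(w=5)

step 1: add edge 0-5 (w=1); MST = {0-5(w=1)}
step 2: add edge 0-4 (w=7); MST = {0-4(w=7) 0-5(w=1)}
step 3: add edge 3-4 (w=8); MST = {0-4(w=7) 0-5(w=1) 3-4(w=8)}
step 4: add edge 1-3 (w=3); MST = {0-4(w=7) 0-5(w=1) 1-3(w=3) 3-4(w=8)}
step 5: add edge 3-6 (w=5); MST = {0-4(w=7) 0-5(w=1) 1-3(w=3) 3-4(w=8) 3-6(w=5)}
step 6: add edge 2-4 (w=10); MST = {0-4(w=7) 0-5(w=1) 1-3(w=3) 2-4(w=10) 3-4(w=8) 3-6(w=5)}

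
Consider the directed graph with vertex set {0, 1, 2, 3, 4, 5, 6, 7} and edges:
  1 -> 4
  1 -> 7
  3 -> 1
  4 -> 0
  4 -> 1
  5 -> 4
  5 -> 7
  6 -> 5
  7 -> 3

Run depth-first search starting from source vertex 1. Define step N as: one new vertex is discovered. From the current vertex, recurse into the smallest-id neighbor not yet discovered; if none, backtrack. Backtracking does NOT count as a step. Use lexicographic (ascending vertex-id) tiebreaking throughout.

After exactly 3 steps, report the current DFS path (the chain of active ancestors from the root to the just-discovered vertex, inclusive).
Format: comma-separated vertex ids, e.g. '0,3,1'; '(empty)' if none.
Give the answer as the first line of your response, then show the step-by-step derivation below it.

1,4,0

step 1: discover 1; path=1; order=1
step 2: discover 4; path=1>4; order=1,4
step 3: discover 0; path=1>4>0; order=1,4,0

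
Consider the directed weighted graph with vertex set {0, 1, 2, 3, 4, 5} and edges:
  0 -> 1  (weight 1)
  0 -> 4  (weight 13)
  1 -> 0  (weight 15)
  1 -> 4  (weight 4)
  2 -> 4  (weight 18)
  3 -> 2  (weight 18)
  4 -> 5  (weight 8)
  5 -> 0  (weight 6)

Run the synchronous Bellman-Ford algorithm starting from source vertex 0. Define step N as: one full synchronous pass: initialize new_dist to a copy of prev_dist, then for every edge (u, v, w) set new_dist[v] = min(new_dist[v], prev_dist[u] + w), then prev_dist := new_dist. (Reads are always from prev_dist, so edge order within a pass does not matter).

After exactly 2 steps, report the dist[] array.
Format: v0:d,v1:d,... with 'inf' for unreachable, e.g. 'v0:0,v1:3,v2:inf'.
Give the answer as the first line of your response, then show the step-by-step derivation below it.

v0:0,v1:1,v2:inf,v3:inf,v4:5,v5:21

step 1: dist = v0:0,v1:1,v2:inf,v3:inf,v4:13,v5:inf
step 2: dist = v0:0,v1:1,v2:inf,v3:inf,v4:5,v5:21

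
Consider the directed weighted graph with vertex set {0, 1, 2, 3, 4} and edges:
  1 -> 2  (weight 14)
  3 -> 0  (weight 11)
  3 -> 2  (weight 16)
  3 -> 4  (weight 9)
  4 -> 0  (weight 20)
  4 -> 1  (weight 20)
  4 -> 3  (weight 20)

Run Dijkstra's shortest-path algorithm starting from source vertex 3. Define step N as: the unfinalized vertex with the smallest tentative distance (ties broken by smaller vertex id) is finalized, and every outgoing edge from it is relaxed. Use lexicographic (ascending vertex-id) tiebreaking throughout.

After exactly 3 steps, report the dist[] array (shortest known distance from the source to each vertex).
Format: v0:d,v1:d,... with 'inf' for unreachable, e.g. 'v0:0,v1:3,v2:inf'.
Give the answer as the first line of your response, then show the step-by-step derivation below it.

v0:11,v1:29,v2:16,v3:0,v4:9

step 1: dist = v0:11,v1:inf,v2:16,v3:0,v4:9
step 2: dist = v0:11,v1:29,v2:16,v3:0,v4:9
step 3: dist = v0:11,v1:29,v2:16,v3:0,v4:9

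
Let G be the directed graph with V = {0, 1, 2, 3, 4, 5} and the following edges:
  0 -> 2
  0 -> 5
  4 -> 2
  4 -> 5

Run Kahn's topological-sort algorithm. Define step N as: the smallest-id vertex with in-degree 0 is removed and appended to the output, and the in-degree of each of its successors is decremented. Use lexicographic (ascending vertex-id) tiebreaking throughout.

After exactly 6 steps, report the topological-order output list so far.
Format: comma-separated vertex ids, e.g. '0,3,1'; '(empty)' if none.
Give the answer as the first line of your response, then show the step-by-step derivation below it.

0,1,3,4,2,5

step 1: output 0; order=[0]; indeg=(0,0,1,0,0,1)
step 2: output 1; order=[0,1]; indeg=(0,0,1,0,0,1)
step 3: output 3; order=[0,1,3]; indeg=(0,0,1,0,0,1)
step 4: output 4; order=[0,1,3,4]; indeg=(0,0,0,0,0,0)
step 5: output 2; order=[0,1,3,4,2]; indeg=(0,0,0,0,0,0)
step 6: output 5; order=[0,1,3,4,2,5]; indeg=(0,0,0,0,0,0)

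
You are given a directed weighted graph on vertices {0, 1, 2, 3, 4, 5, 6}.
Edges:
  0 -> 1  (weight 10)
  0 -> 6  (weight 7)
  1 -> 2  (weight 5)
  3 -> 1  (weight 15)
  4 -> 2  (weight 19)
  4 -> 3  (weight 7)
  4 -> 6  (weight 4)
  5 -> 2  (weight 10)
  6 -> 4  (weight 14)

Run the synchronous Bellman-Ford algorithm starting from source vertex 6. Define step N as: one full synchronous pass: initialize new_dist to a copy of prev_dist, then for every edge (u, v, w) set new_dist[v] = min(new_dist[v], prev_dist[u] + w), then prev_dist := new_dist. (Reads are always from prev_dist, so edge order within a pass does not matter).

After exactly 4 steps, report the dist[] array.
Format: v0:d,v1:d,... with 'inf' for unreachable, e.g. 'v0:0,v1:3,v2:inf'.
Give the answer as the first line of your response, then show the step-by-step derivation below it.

v0:inf,v1:36,v2:33,v3:21,v4:14,v5:inf,v6:0

step 1: dist = v0:inf,v1:inf,v2:inf,v3:inf,v4:14,v5:inf,v6:0
step 2: dist = v0:inf,v1:inf,v2:33,v3:21,v4:14,v5:inf,v6:0
step 3: dist = v0:inf,v1:36,v2:33,v3:21,v4:14,v5:inf,v6:0
step 4: dist = v0:inf,v1:36,v2:33,v3:21,v4:14,v5:inf,v6:0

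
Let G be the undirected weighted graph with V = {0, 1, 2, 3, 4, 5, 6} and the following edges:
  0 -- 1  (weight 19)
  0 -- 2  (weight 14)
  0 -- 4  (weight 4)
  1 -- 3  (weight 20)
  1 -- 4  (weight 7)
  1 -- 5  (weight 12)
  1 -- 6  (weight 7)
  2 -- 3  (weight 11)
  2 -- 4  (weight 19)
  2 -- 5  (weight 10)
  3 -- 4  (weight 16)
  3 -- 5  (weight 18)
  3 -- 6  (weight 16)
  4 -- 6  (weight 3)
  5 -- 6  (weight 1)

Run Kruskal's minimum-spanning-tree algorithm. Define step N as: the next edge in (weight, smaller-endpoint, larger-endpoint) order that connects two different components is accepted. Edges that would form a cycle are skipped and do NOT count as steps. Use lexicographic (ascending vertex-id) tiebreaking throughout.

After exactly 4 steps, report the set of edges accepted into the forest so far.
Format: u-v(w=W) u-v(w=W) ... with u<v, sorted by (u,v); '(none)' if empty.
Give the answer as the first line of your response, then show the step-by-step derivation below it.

0-4(w=4) 1-4(w=7) 4-6(w=3) 5-6(w=1)

step 1: add edge 5-6 (w=1); MST = {5-6(w=1)}
step 2: add edge 4-6 (w=3); MST = {4-6(w=3) 5-6(w=1)}
step 3: add edge 0-4 (w=4); MST = {0-4(w=4) 4-6(w=3) 5-6(w=1)}
step 4: add edge 1-4 (w=7); MST = {0-4(w=4) 1-4(w=7) 4-6(w=3) 5-6(w=1)}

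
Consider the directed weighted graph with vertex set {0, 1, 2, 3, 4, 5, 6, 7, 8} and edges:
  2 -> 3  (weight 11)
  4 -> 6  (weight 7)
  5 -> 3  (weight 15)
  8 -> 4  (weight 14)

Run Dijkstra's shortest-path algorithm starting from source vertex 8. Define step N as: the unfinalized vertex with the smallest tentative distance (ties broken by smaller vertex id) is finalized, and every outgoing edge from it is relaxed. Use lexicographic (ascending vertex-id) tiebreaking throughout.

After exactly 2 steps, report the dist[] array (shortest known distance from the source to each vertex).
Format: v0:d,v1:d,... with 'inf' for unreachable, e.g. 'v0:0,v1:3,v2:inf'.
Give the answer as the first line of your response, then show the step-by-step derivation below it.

v0:inf,v1:inf,v2:inf,v3:inf,v4:14,v5:inf,v6:21,v7:inf,v8:0

step 1: dist = v0:inf,v1:inf,v2:inf,v3:inf,v4:14,v5:inf,v6:inf,v7:inf,v8:0
step 2: dist = v0:inf,v1:inf,v2:inf,v3:inf,v4:14,v5:inf,v6:21,v7:inf,v8:0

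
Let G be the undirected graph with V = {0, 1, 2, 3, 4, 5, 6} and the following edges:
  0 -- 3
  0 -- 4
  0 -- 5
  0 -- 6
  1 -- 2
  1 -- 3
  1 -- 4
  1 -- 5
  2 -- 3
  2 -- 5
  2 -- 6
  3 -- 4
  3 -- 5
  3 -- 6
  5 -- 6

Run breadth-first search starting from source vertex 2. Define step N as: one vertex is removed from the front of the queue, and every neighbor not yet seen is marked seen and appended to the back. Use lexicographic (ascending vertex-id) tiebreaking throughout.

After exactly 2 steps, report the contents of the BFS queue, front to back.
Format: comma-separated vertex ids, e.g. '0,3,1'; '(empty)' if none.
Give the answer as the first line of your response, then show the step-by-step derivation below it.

3,5,6,4

step 1: dequeue 2; queue=[1,3,5,6]; order=2
step 2: dequeue 1; queue=[3,5,6,4]; order=2,1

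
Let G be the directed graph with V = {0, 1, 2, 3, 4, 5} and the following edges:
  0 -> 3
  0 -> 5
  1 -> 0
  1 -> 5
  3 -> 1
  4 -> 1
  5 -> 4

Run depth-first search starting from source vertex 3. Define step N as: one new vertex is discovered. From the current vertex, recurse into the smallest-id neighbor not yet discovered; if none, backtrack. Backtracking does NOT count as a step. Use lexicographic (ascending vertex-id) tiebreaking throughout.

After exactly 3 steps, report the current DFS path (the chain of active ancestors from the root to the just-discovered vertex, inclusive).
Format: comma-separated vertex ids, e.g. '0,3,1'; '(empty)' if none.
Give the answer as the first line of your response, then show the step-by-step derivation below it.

3,1,0

step 1: discover 3; path=3; order=3
step 2: discover 1; path=3>1; order=3,1
step 3: discover 0; path=3>1>0; order=3,1,0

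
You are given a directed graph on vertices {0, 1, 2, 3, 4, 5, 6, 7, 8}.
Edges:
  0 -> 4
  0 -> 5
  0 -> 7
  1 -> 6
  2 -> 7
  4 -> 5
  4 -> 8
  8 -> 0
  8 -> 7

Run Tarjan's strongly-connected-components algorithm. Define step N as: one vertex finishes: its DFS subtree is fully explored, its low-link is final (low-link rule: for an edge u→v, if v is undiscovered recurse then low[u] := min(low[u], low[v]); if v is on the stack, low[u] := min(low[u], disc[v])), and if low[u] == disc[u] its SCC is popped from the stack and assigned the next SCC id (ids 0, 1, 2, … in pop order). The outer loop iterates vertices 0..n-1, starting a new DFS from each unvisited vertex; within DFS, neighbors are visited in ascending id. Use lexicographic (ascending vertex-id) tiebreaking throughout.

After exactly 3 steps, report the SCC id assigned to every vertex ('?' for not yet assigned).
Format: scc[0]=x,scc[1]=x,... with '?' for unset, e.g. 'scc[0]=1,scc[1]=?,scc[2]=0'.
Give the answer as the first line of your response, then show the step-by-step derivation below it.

scc[0]=?,scc[1]=?,scc[2]=?,scc[3]=?,scc[4]=?,scc[5]=0,scc[6]=?,scc[7]=1,scc[8]=?

step 1: low=(low[0]=0,low[1]=?,low[2]=?,low[3]=?,low[4]=1,low[5]=2,low[6]=?,low[7]=?,low[8]=?); scc=(scc[0]=?,scc[1]=?,scc[2]=?,scc[3]=?,scc[4]=?,scc[5]=0,scc[6]=?,scc[7]=?,scc[8]=?)
step 2: low=(low[0]=0,low[1]=?,low[2]=?,low[3]=?,low[4]=1,low[5]=2,low[6]=?,low[7]=4,low[8]=0); scc=(scc[0]=?,scc[1]=?,scc[2]=?,scc[3]=?,scc[4]=?,scc[5]=0,scc[6]=?,scc[7]=1,scc[8]=?)
step 3: low=(low[0]=0,low[1]=?,low[2]=?,low[3]=?,low[4]=1,low[5]=2,low[6]=?,low[7]=4,low[8]=0); scc=(scc[0]=?,scc[1]=?,scc[2]=?,scc[3]=?,scc[4]=?,scc[5]=0,scc[6]=?,scc[7]=1,scc[8]=?)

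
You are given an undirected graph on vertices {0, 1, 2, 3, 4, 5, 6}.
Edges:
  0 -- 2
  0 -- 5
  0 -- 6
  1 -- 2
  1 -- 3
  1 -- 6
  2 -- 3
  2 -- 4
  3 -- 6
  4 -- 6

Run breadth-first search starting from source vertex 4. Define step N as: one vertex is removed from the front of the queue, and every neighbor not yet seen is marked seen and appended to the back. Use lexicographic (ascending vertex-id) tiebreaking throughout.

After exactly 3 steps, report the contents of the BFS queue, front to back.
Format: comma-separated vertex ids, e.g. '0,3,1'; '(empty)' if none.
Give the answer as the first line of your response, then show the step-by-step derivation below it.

0,1,3

step 1: dequeue 4; queue=[2,6]; order=4
step 2: dequeue 2; queue=[6,0,1,3]; order=4,2
step 3: dequeue 6; queue=[0,1,3]; order=4,2,6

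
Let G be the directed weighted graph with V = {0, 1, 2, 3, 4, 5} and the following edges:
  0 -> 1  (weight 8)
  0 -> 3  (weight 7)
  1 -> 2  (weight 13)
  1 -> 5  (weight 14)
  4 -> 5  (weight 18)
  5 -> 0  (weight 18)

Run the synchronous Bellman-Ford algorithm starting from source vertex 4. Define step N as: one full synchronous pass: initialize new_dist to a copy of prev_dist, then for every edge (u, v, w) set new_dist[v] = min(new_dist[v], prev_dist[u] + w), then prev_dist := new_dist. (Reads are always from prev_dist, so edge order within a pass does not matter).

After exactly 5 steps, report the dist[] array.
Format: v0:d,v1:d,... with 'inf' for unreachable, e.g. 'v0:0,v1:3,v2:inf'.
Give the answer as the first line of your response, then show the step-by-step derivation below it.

v0:36,v1:44,v2:57,v3:43,v4:0,v5:18

step 1: dist = v0:inf,v1:inf,v2:inf,v3:inf,v4:0,v5:18
step 2: dist = v0:36,v1:inf,v2:inf,v3:inf,v4:0,v5:18
step 3: dist = v0:36,v1:44,v2:inf,v3:43,v4:0,v5:18
step 4: dist = v0:36,v1:44,v2:57,v3:43,v4:0,v5:18
step 5: dist = v0:36,v1:44,v2:57,v3:43,v4:0,v5:18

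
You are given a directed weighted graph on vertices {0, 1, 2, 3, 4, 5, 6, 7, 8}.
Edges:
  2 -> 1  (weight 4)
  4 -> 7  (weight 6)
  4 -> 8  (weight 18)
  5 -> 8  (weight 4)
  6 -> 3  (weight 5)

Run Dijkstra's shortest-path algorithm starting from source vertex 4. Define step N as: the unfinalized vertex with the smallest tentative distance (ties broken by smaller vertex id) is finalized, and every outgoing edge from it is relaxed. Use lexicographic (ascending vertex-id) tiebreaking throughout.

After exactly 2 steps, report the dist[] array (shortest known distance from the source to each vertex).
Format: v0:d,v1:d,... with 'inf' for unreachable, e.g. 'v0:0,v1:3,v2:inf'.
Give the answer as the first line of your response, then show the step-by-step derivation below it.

v0:inf,v1:inf,v2:inf,v3:inf,v4:0,v5:inf,v6:inf,v7:6,v8:18

step 1: dist = v0:inf,v1:inf,v2:inf,v3:inf,v4:0,v5:inf,v6:inf,v7:6,v8:18
step 2: dist = v0:inf,v1:inf,v2:inf,v3:inf,v4:0,v5:inf,v6:inf,v7:6,v8:18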